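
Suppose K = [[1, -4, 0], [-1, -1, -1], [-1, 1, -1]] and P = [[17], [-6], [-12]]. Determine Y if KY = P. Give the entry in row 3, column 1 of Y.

Since K multiplies Y on the left, Y = K⁻¹P.
det K = 2; the adjugate gives K⁻¹ = [[1, -2, 2], [0, -1/2, 1/2], [-1, 3/2, -5/2]].
Y = K⁻¹P = [[1, -2, 2], [0, -1/2, 1/2], [-1, 3/2, -5/2]] · [[17], [-6], [-12]] = [[5], [-3], [4]].

4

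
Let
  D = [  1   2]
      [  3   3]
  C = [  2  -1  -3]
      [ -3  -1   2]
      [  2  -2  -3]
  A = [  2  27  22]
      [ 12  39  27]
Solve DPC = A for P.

P = [[-3, -2, 3], [-4, -4, -3]]

Isolating P: multiply by D⁻¹ from the left and C⁻¹ from the right, so P = D⁻¹AC⁻¹.
D has determinant -3; D⁻¹ = [[-1, 2/3], [1, -1/3]].
det C = -5, so C⁻¹ = [[-7/5, -3/5, 1], [1, 0, -1], [-8/5, -2/5, 1]].
D⁻¹A = [[6, -1, -4], [-2, 14, 13]].
P = (D⁻¹A)C⁻¹ = [[-3, -2, 3], [-4, -4, -3]].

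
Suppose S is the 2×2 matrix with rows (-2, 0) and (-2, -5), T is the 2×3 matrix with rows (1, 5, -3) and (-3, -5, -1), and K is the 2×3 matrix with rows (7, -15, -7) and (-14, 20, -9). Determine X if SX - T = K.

X = [[-4, 5, 5], [5, -5, 0]]

SX = K + T = [[8, -10, -10], [-17, 15, -10]].
Left-multiplying both sides by S⁻¹ gives X = S⁻¹(K + T).
det S = 10, so S⁻¹ = [[-1/2, 0], [1/5, -1/5]].
X = S⁻¹(K + T) = [[-4, 5, 5], [5, -5, 0]].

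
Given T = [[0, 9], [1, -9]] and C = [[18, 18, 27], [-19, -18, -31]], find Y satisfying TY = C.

Y = [[-1, 0, -4], [2, 2, 3]]

Left-multiplying both sides by T⁻¹ gives Y = T⁻¹C.
det T = -9, so T⁻¹ = [[1, 1], [1/9, 0]].
Y = T⁻¹C = [[1, 1], [1/9, 0]] · [[18, 18, 27], [-19, -18, -31]] = [[-1, 0, -4], [2, 2, 3]].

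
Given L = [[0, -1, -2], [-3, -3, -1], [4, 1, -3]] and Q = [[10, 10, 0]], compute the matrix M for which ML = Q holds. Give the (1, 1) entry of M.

Since L sits to the right of M, M = QL⁻¹.
det L = -5, so L⁻¹ = [[-2, 1, 1], [13/5, -8/5, -6/5], [-9/5, 4/5, 3/5]].
M = QL⁻¹ = [[10, 10, 0]] · [[-2, 1, 1], [13/5, -8/5, -6/5], [-9/5, 4/5, 3/5]] = [[6, -6, -2]].

6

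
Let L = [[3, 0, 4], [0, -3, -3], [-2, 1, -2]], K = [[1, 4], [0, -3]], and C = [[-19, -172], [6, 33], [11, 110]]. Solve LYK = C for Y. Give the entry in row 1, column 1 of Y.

-5

Y = L⁻¹CK⁻¹ (apply L⁻¹ on the left and K⁻¹ on the right).
det L = 3, so L⁻¹ = [[3, 4/3, 4], [2, 2/3, 3], [-2, -1, -3]].
K has determinant -3; K⁻¹ = [[1, 4/3], [0, -1/3]].
L⁻¹C = [[-5, -32], [-1, 8], [-1, -19]].
Y = (L⁻¹C)K⁻¹ = [[-5, 4], [-1, -4], [-1, 5]].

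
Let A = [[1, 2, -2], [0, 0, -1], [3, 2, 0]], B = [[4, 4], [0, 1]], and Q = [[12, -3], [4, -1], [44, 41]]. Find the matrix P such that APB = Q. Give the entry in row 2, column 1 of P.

Left-multiply by A⁻¹ and right-multiply by B⁻¹: P = A⁻¹QB⁻¹.
det A = -4, so A⁻¹ = [[-1/2, 1, 1/2], [3/4, -3/2, -1/4], [0, -1, 0]].
det B = 4; the adjugate gives B⁻¹ = [[1/4, -1], [0, 1]].
A⁻¹Q = [[20, 21], [-8, -11], [-4, 1]].
P = (A⁻¹Q)B⁻¹ = [[5, 1], [-2, -3], [-1, 5]].

-2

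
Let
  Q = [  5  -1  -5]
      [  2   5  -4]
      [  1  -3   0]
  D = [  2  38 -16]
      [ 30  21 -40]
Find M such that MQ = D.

Since Q sits to the right of M, M = DQ⁻¹.
Q has determinant -1; Q⁻¹ = [[12, -15, -29], [4, -5, -10], [11, -14, -27]].
M = DQ⁻¹ = [[2, 38, -16], [30, 21, -40]] · [[12, -15, -29], [4, -5, -10], [11, -14, -27]] = [[0, 4, -6], [4, 5, 0]].

M = [[0, 4, -6], [4, 5, 0]]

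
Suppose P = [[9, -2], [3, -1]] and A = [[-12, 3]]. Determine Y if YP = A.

P is on the right of Y, so right-multiply by P⁻¹: Y = AP⁻¹.
P has determinant -3; P⁻¹ = [[1/3, -2/3], [1, -3]].
Y = AP⁻¹ = [[-12, 3]] · [[1/3, -2/3], [1, -3]] = [[-1, -1]].

Y = [[-1, -1]]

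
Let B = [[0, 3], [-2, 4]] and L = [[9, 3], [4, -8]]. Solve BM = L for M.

M = [[4, 6], [3, 1]]

Left-multiplying both sides by B⁻¹ gives M = B⁻¹L.
B has determinant 6; B⁻¹ = [[2/3, -1/2], [1/3, 0]].
M = B⁻¹L = [[2/3, -1/2], [1/3, 0]] · [[9, 3], [4, -8]] = [[4, 6], [3, 1]].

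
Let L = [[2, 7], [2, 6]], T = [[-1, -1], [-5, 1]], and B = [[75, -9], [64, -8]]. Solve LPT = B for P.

P = [[1, 0], [-1, -2]]

P = L⁻¹BT⁻¹ (apply L⁻¹ on the left and T⁻¹ on the right).
det L = -2, so L⁻¹ = [[-3, 7/2], [1, -1]].
det T = -6; the adjugate gives T⁻¹ = [[-1/6, -1/6], [-5/6, 1/6]].
L⁻¹B = [[-1, -1], [11, -1]].
P = (L⁻¹B)T⁻¹ = [[1, 0], [-1, -2]].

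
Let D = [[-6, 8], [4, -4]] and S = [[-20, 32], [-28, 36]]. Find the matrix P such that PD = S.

P = [[6, 4], [4, -1]]

Right-multiplying both sides by D⁻¹ gives P = SD⁻¹.
det D = -8, so D⁻¹ = [[1/2, 1], [1/2, 3/4]].
P = SD⁻¹ = [[-20, 32], [-28, 36]] · [[1/2, 1], [1/2, 3/4]] = [[6, 4], [4, -1]].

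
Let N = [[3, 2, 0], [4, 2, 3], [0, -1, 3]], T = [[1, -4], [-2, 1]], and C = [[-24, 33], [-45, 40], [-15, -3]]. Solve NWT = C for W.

W = [[-2, 5], [0, -3], [1, 2]]

Isolating W: multiply by N⁻¹ from the left and T⁻¹ from the right, so W = N⁻¹CT⁻¹.
det N = 3; the adjugate gives N⁻¹ = [[3, -2, 2], [-4, 3, -3], [-4/3, 1, -2/3]].
T has determinant -7; T⁻¹ = [[-1/7, -4/7], [-2/7, -1/7]].
N⁻¹C = [[-12, 13], [6, -3], [-3, -2]].
W = (N⁻¹C)T⁻¹ = [[-2, 5], [0, -3], [1, 2]].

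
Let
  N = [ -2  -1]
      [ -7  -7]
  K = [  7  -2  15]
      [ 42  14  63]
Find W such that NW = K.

W = [[-1, 4, -6], [-5, -6, -3]]

Left-multiplying both sides by N⁻¹ gives W = N⁻¹K.
det N = 7; the adjugate gives N⁻¹ = [[-1, 1/7], [1, -2/7]].
W = N⁻¹K = [[-1, 1/7], [1, -2/7]] · [[7, -2, 15], [42, 14, 63]] = [[-1, 4, -6], [-5, -6, -3]].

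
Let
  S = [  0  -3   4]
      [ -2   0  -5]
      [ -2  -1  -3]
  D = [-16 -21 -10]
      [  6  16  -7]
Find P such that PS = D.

P = [[6, 5, 3], [-5, -2, -1]]

S is on the right of P, so right-multiply by S⁻¹: P = DS⁻¹.
S has determinant -4; S⁻¹ = [[5/4, 13/4, -15/4], [-1, -2, 2], [-1/2, -3/2, 3/2]].
P = DS⁻¹ = [[-16, -21, -10], [6, 16, -7]] · [[5/4, 13/4, -15/4], [-1, -2, 2], [-1/2, -3/2, 3/2]] = [[6, 5, 3], [-5, -2, -1]].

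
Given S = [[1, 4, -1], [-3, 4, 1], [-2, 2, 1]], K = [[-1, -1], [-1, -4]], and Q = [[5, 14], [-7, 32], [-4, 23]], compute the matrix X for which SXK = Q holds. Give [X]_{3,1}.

Left-multiply by S⁻¹ and right-multiply by K⁻¹: X = S⁻¹QK⁻¹.
det S = 4, so S⁻¹ = [[1/2, -3/2, 2], [1/4, -1/4, 1/2], [1/2, -5/2, 4]].
K has determinant 3; K⁻¹ = [[-4/3, 1/3], [1/3, -1/3]].
S⁻¹Q = [[5, 5], [1, 7], [4, 19]].
X = (S⁻¹Q)K⁻¹ = [[-5, 0], [1, -2], [1, -5]].

1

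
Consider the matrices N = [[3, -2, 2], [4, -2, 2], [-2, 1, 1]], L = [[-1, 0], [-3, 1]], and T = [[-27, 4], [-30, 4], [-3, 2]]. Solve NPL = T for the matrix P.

P = [[3, 0], [0, 0], [3, 2]]

P = N⁻¹TL⁻¹ (apply N⁻¹ on the left and L⁻¹ on the right).
det N = 4; the adjugate gives N⁻¹ = [[-1, 1, 0], [-2, 7/4, 1/2], [0, 1/4, 1/2]].
L has determinant -1; L⁻¹ = [[-1, 0], [-3, 1]].
N⁻¹T = [[-3, 0], [0, 0], [-9, 2]].
P = (N⁻¹T)L⁻¹ = [[3, 0], [0, 0], [3, 2]].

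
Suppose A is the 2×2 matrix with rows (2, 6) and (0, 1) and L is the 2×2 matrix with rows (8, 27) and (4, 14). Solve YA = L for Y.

Y = [[4, 3], [2, 2]]

Since A sits to the right of Y, Y = LA⁻¹.
A has determinant 2; A⁻¹ = [[1/2, -3], [0, 1]].
Y = LA⁻¹ = [[8, 27], [4, 14]] · [[1/2, -3], [0, 1]] = [[4, 3], [2, 2]].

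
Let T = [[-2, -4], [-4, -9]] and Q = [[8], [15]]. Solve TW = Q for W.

W = [[-6], [1]]

Left-multiplying both sides by T⁻¹ gives W = T⁻¹Q.
T has determinant 2; T⁻¹ = [[-9/2, 2], [2, -1]].
W = T⁻¹Q = [[-9/2, 2], [2, -1]] · [[8], [15]] = [[-6], [1]].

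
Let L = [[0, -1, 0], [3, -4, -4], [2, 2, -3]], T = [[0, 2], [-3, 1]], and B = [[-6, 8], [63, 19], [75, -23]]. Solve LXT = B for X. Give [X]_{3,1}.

X = L⁻¹BT⁻¹ (apply L⁻¹ on the left and T⁻¹ on the right).
L has determinant -1; L⁻¹ = [[-20, 3, -4], [-1, 0, 0], [-14, 2, -3]].
det T = 6, so T⁻¹ = [[1/6, -1/3], [1/2, 0]].
L⁻¹B = [[9, -11], [6, -8], [-15, -5]].
X = (L⁻¹B)T⁻¹ = [[-4, -3], [-3, -2], [-5, 5]].

-5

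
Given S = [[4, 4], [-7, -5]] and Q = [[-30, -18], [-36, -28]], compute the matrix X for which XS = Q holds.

X = [[3, 6], [-2, 4]]

S is on the right of X, so right-multiply by S⁻¹: X = QS⁻¹.
S has determinant 8; S⁻¹ = [[-5/8, -1/2], [7/8, 1/2]].
X = QS⁻¹ = [[-30, -18], [-36, -28]] · [[-5/8, -1/2], [7/8, 1/2]] = [[3, 6], [-2, 4]].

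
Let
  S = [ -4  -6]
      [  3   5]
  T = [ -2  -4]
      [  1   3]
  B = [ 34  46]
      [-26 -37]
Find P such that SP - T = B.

SP = B + T = [[32, 42], [-25, -34]].
Left-multiplying both sides by S⁻¹ gives P = S⁻¹(B + T).
S has determinant -2; S⁻¹ = [[-5/2, -3], [3/2, 2]].
P = S⁻¹(B + T) = [[-5, -3], [-2, -5]].

P = [[-5, -3], [-2, -5]]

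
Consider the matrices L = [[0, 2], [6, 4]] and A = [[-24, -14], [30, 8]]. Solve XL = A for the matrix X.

Right-multiplying both sides by L⁻¹ gives X = AL⁻¹.
det L = -12, so L⁻¹ = [[-1/3, 1/6], [1/2, 0]].
X = AL⁻¹ = [[-24, -14], [30, 8]] · [[-1/3, 1/6], [1/2, 0]] = [[1, -4], [-6, 5]].

X = [[1, -4], [-6, 5]]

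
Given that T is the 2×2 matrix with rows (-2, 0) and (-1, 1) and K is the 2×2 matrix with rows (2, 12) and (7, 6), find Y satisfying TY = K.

Since T multiplies Y on the left, Y = T⁻¹K.
det T = -2, so T⁻¹ = [[-1/2, 0], [-1/2, 1]].
Y = T⁻¹K = [[-1/2, 0], [-1/2, 1]] · [[2, 12], [7, 6]] = [[-1, -6], [6, 0]].

Y = [[-1, -6], [6, 0]]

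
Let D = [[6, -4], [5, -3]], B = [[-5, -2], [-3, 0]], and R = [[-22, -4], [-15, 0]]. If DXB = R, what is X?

X = [[-3, 4], [-5, 5]]

Isolating X: multiply by D⁻¹ from the left and B⁻¹ from the right, so X = D⁻¹RB⁻¹.
D has determinant 2; D⁻¹ = [[-3/2, 2], [-5/2, 3]].
det B = -6, so B⁻¹ = [[0, -1/3], [-1/2, 5/6]].
D⁻¹R = [[3, 6], [10, 10]].
X = (D⁻¹R)B⁻¹ = [[-3, 4], [-5, 5]].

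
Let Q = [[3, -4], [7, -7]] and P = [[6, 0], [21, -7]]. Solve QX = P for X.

Left-multiplying both sides by Q⁻¹ gives X = Q⁻¹P.
det Q = 7, so Q⁻¹ = [[-1, 4/7], [-1, 3/7]].
X = Q⁻¹P = [[-1, 4/7], [-1, 3/7]] · [[6, 0], [21, -7]] = [[6, -4], [3, -3]].

X = [[6, -4], [3, -3]]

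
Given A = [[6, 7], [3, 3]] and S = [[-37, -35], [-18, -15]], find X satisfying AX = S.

X = [[-5, 0], [-1, -5]]

Left-multiplying both sides by A⁻¹ gives X = A⁻¹S.
A has determinant -3; A⁻¹ = [[-1, 7/3], [1, -2]].
X = A⁻¹S = [[-1, 7/3], [1, -2]] · [[-37, -35], [-18, -15]] = [[-5, 0], [-1, -5]].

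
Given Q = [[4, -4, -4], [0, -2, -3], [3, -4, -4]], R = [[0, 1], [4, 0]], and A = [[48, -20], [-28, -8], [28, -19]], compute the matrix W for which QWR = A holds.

Isolating W: multiply by Q⁻¹ from the left and R⁻¹ from the right, so W = Q⁻¹AR⁻¹.
det Q = -4, so Q⁻¹ = [[1, 0, -1], [9/4, 1, -3], [-3/2, -1, 2]].
det R = -4; the adjugate gives R⁻¹ = [[0, 1/4], [1, 0]].
Q⁻¹A = [[20, -1], [-4, 4], [12, 0]].
W = (Q⁻¹A)R⁻¹ = [[-1, 5], [4, -1], [0, 3]].

W = [[-1, 5], [4, -1], [0, 3]]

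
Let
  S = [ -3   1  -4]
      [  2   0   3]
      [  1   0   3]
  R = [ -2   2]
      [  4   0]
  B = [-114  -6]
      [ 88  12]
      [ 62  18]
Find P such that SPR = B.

P = [[-3, 5], [4, 5], [4, 5]]

Isolating P: multiply by S⁻¹ from the left and R⁻¹ from the right, so P = S⁻¹BR⁻¹.
S has determinant -3; S⁻¹ = [[0, 1, -1], [1, 5/3, -1/3], [0, -1/3, 2/3]].
det R = -8, so R⁻¹ = [[0, 1/4], [1/2, 1/4]].
S⁻¹B = [[26, -6], [12, 8], [12, 8]].
P = (S⁻¹B)R⁻¹ = [[-3, 5], [4, 5], [4, 5]].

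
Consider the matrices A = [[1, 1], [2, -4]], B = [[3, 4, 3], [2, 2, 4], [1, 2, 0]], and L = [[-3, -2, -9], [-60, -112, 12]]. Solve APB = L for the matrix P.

P = [[-4, 2, -4], [5, -5, 4]]

P = A⁻¹LB⁻¹ (apply A⁻¹ on the left and B⁻¹ on the right).
det A = -6, so A⁻¹ = [[2/3, 1/6], [1/3, -1/6]].
det B = -2; the adjugate gives B⁻¹ = [[4, -3, -5], [-2, 3/2, 3], [-1, 1, 1]].
A⁻¹L = [[-12, -20, -4], [9, 18, -5]].
P = (A⁻¹L)B⁻¹ = [[-4, 2, -4], [5, -5, 4]].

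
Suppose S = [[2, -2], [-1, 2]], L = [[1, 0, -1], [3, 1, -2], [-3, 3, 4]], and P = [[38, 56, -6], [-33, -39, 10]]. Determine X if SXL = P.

Isolating X: multiply by S⁻¹ from the left and L⁻¹ from the right, so X = S⁻¹PL⁻¹.
det S = 2, so S⁻¹ = [[1, 1], [1/2, 1]].
det L = -2, so L⁻¹ = [[-5, 3/2, -1/2], [3, -1/2, 1/2], [-6, 3/2, -1/2]].
S⁻¹P = [[5, 17, 4], [-14, -11, 7]].
X = (S⁻¹P)L⁻¹ = [[2, 5, 4], [-5, -5, -2]].

X = [[2, 5, 4], [-5, -5, -2]]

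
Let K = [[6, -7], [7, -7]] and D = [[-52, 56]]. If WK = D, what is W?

Right-multiplying both sides by K⁻¹ gives W = DK⁻¹.
det K = 7, so K⁻¹ = [[-1, 1], [-1, 6/7]].
W = DK⁻¹ = [[-52, 56]] · [[-1, 1], [-1, 6/7]] = [[-4, -4]].

W = [[-4, -4]]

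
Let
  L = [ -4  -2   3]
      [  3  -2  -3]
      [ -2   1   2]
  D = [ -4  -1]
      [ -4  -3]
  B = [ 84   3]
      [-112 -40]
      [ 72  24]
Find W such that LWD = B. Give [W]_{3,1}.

-4

Isolating W: multiply by L⁻¹ from the left and D⁻¹ from the right, so W = L⁻¹BD⁻¹.
L has determinant 1; L⁻¹ = [[-1, 7, 12], [0, -2, -3], [-1, 8, 14]].
det D = 8; the adjugate gives D⁻¹ = [[-3/8, 1/8], [1/2, -1/2]].
L⁻¹B = [[-4, 5], [8, 8], [28, 13]].
W = (L⁻¹B)D⁻¹ = [[4, -3], [1, -3], [-4, -3]].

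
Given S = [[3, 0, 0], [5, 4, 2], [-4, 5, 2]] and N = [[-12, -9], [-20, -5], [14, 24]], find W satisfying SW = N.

W = [[-4, -3], [-2, 2], [4, 1]]

Left-multiplying both sides by S⁻¹ gives W = S⁻¹N.
det S = -6; the adjugate gives S⁻¹ = [[1/3, 0, 0], [3, -1, 1], [-41/6, 5/2, -2]].
W = S⁻¹N = [[1/3, 0, 0], [3, -1, 1], [-41/6, 5/2, -2]] · [[-12, -9], [-20, -5], [14, 24]] = [[-4, -3], [-2, 2], [4, 1]].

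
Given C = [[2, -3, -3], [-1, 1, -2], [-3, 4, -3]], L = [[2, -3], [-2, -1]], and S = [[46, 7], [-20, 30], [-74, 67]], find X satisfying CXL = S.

Left-multiply by C⁻¹ and right-multiply by L⁻¹: X = C⁻¹SL⁻¹.
det C = 4; the adjugate gives C⁻¹ = [[5/4, -21/4, 9/4], [3/4, -15/4, 7/4], [-1/4, 1/4, -1/4]].
det L = -8, so L⁻¹ = [[1/8, -3/8], [-1/4, -1/4]].
C⁻¹S = [[-4, 2], [-20, 10], [2, -11]].
X = (C⁻¹S)L⁻¹ = [[-1, 1], [-5, 5], [3, 2]].

X = [[-1, 1], [-5, 5], [3, 2]]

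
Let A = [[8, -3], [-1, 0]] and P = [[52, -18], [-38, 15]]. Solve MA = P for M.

M = [[6, -4], [-5, -2]]

A is on the right of M, so right-multiply by A⁻¹: M = PA⁻¹.
det A = -3, so A⁻¹ = [[0, -1], [-1/3, -8/3]].
M = PA⁻¹ = [[52, -18], [-38, 15]] · [[0, -1], [-1/3, -8/3]] = [[6, -4], [-5, -2]].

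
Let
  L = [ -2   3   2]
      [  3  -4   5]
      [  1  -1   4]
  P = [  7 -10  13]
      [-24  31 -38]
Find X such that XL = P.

L is on the right of X, so right-multiply by L⁻¹: X = PL⁻¹.
det L = 3, so L⁻¹ = [[-11/3, -14/3, 23/3], [-7/3, -10/3, 16/3], [1/3, 1/3, -1/3]].
X = PL⁻¹ = [[7, -10, 13], [-24, 31, -38]] · [[-11/3, -14/3, 23/3], [-7/3, -10/3, 16/3], [1/3, 1/3, -1/3]] = [[2, 5, -4], [3, -4, -6]].

X = [[2, 5, -4], [3, -4, -6]]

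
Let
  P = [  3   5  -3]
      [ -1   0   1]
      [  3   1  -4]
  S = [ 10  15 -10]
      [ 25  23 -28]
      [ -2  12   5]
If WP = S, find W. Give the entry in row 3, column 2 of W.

2

Right-multiplying both sides by P⁻¹ gives W = SP⁻¹.
det P = -5; the adjugate gives P⁻¹ = [[1/5, -17/5, -1], [1/5, 3/5, 0], [1/5, -12/5, -1]].
W = SP⁻¹ = [[10, 15, -10], [25, 23, -28], [-2, 12, 5]] · [[1/5, -17/5, -1], [1/5, 3/5, 0], [1/5, -12/5, -1]] = [[3, -1, 0], [4, -4, 3], [3, 2, -3]].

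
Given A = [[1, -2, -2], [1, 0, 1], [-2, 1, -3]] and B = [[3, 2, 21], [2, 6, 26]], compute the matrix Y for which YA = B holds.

Y = [[-4, -5, -6], [-6, -4, -6]]

Since A sits to the right of Y, Y = BA⁻¹.
det A = -5, so A⁻¹ = [[1/5, 8/5, 2/5], [-1/5, 7/5, 3/5], [-1/5, -3/5, -2/5]].
Y = BA⁻¹ = [[3, 2, 21], [2, 6, 26]] · [[1/5, 8/5, 2/5], [-1/5, 7/5, 3/5], [-1/5, -3/5, -2/5]] = [[-4, -5, -6], [-6, -4, -6]].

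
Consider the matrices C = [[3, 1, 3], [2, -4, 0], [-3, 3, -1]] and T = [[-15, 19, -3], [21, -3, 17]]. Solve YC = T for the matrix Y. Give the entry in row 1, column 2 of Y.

Since C sits to the right of Y, Y = TC⁻¹.
det C = -4; the adjugate gives C⁻¹ = [[-1, -5/2, -3], [-1/2, -3/2, -3/2], [3/2, 3, 7/2]].
Y = TC⁻¹ = [[-15, 19, -3], [21, -3, 17]] · [[-1, -5/2, -3], [-1/2, -3/2, -3/2], [3/2, 3, 7/2]] = [[1, 0, 6], [6, 3, 1]].

0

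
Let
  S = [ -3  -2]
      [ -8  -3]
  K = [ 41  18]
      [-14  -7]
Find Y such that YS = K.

Y = [[-3, -4], [2, 1]]

S is on the right of Y, so right-multiply by S⁻¹: Y = KS⁻¹.
S has determinant -7; S⁻¹ = [[3/7, -2/7], [-8/7, 3/7]].
Y = KS⁻¹ = [[41, 18], [-14, -7]] · [[3/7, -2/7], [-8/7, 3/7]] = [[-3, -4], [2, 1]].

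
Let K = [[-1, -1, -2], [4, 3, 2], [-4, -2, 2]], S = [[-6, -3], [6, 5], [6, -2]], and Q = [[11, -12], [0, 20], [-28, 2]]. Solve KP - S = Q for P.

KP = Q + S = [[5, -15], [6, 25], [-22, 0]].
Since K multiplies P on the left, P = K⁻¹(Q + S).
K has determinant -2; K⁻¹ = [[-5, -3, -2], [8, 5, 3], [-2, -1, -1/2]].
P = K⁻¹(Q + S) = [[1, 0], [4, 5], [-5, 5]].

P = [[1, 0], [4, 5], [-5, 5]]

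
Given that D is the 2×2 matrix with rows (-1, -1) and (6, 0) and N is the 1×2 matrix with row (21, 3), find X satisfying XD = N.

X = [[-3, 3]]

Since D sits to the right of X, X = ND⁻¹.
det D = 6; the adjugate gives D⁻¹ = [[0, 1/6], [-1, -1/6]].
X = ND⁻¹ = [[21, 3]] · [[0, 1/6], [-1, -1/6]] = [[-3, 3]].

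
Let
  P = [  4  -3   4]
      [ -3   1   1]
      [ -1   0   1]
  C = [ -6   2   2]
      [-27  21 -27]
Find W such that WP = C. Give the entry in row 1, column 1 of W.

0

P is on the right of W, so right-multiply by P⁻¹: W = CP⁻¹.
det P = 2, so P⁻¹ = [[1/2, 3/2, -7/2], [1, 4, -8], [1/2, 3/2, -5/2]].
W = CP⁻¹ = [[-6, 2, 2], [-27, 21, -27]] · [[1/2, 3/2, -7/2], [1, 4, -8], [1/2, 3/2, -5/2]] = [[0, 2, 0], [-6, 3, -6]].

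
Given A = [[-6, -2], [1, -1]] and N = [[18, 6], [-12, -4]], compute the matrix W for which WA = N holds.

A is on the right of W, so right-multiply by A⁻¹: W = NA⁻¹.
A has determinant 8; A⁻¹ = [[-1/8, 1/4], [-1/8, -3/4]].
W = NA⁻¹ = [[18, 6], [-12, -4]] · [[-1/8, 1/4], [-1/8, -3/4]] = [[-3, 0], [2, 0]].

W = [[-3, 0], [2, 0]]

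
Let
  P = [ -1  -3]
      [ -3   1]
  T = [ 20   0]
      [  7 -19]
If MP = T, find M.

Since P sits to the right of M, M = TP⁻¹.
det P = -10, so P⁻¹ = [[-1/10, -3/10], [-3/10, 1/10]].
M = TP⁻¹ = [[20, 0], [7, -19]] · [[-1/10, -3/10], [-3/10, 1/10]] = [[-2, -6], [5, -4]].

M = [[-2, -6], [5, -4]]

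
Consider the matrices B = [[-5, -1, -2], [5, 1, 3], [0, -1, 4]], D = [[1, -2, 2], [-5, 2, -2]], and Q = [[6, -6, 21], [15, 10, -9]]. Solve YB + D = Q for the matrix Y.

Y = [[-4, -3, 5], [-3, 1, -4]]

YB = Q − D = [[5, -4, 19], [20, 8, -7]].
Right-multiplying both sides by B⁻¹ gives Y = (Q − D)B⁻¹.
B has determinant -5; B⁻¹ = [[-7/5, -6/5, 1/5], [4, 4, -1], [1, 1, 0]].
Y = (Q − D)B⁻¹ = [[-4, -3, 5], [-3, 1, -4]].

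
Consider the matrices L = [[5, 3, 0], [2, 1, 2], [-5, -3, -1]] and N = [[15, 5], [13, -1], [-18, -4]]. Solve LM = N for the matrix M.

L is on the left of M, so left-multiply by L⁻¹: M = L⁻¹N.
det L = 1; the adjugate gives L⁻¹ = [[5, 3, 6], [-8, -5, -10], [-1, 0, -1]].
M = L⁻¹N = [[5, 3, 6], [-8, -5, -10], [-1, 0, -1]] · [[15, 5], [13, -1], [-18, -4]] = [[6, -2], [-5, 5], [3, -1]].

M = [[6, -2], [-5, 5], [3, -1]]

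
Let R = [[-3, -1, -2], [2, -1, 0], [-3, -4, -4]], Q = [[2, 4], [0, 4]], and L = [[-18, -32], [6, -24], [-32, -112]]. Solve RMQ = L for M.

Left-multiply by R⁻¹ and right-multiply by Q⁻¹: M = R⁻¹LQ⁻¹.
det R = 2, so R⁻¹ = [[2, 2, -1], [4, 3, -2], [-11/2, -9/2, 5/2]].
det Q = 8; the adjugate gives Q⁻¹ = [[1/2, -1/2], [0, 1/4]].
R⁻¹L = [[8, 0], [10, 24], [-8, 4]].
M = (R⁻¹L)Q⁻¹ = [[4, -4], [5, 1], [-4, 5]].

M = [[4, -4], [5, 1], [-4, 5]]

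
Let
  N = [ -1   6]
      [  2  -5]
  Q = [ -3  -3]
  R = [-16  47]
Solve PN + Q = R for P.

PN = R − Q = [[-13, 50]].
Since N sits to the right of P, P = (R − Q)N⁻¹.
det N = -7, so N⁻¹ = [[5/7, 6/7], [2/7, 1/7]].
P = (R − Q)N⁻¹ = [[5, -4]].

P = [[5, -4]]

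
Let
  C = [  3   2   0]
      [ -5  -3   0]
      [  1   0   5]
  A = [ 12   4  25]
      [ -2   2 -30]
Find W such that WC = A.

Since C sits to the right of W, W = AC⁻¹.
det C = 5, so C⁻¹ = [[-3, -2, 0], [5, 3, 0], [3/5, 2/5, 1/5]].
W = AC⁻¹ = [[12, 4, 25], [-2, 2, -30]] · [[-3, -2, 0], [5, 3, 0], [3/5, 2/5, 1/5]] = [[-1, -2, 5], [-2, -2, -6]].

W = [[-1, -2, 5], [-2, -2, -6]]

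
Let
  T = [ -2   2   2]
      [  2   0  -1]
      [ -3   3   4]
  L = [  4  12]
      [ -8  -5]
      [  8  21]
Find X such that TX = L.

X = [[-3, -1], [-3, 2], [2, 3]]

Since T multiplies X on the left, X = T⁻¹L.
det T = -4, so T⁻¹ = [[-3/4, 1/2, 1/2], [5/4, 1/2, -1/2], [-3/2, 0, 1]].
X = T⁻¹L = [[-3/4, 1/2, 1/2], [5/4, 1/2, -1/2], [-3/2, 0, 1]] · [[4, 12], [-8, -5], [8, 21]] = [[-3, -1], [-3, 2], [2, 3]].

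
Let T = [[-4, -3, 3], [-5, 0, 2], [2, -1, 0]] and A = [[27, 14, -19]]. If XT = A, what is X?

X = [[-3, -5, -5]]

Since T sits to the right of X, X = AT⁻¹.
T has determinant -5; T⁻¹ = [[-2/5, 3/5, 6/5], [-4/5, 6/5, 7/5], [-1, 2, 3]].
X = AT⁻¹ = [[27, 14, -19]] · [[-2/5, 3/5, 6/5], [-4/5, 6/5, 7/5], [-1, 2, 3]] = [[-3, -5, -5]].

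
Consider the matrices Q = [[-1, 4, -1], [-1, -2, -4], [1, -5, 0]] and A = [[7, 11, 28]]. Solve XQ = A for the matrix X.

X = [[-4, -6, -3]]

Q is on the right of X, so right-multiply by Q⁻¹: X = AQ⁻¹.
det Q = -3, so Q⁻¹ = [[20/3, -5/3, 6], [4/3, -1/3, 1], [-7/3, 1/3, -2]].
X = AQ⁻¹ = [[7, 11, 28]] · [[20/3, -5/3, 6], [4/3, -1/3, 1], [-7/3, 1/3, -2]] = [[-4, -6, -3]].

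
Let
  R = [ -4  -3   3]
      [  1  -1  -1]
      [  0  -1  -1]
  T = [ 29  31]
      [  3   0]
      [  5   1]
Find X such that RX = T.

Since R multiplies X on the left, X = R⁻¹T.
R has determinant -6; R⁻¹ = [[0, 1, -1], [-1/6, -2/3, 1/6], [1/6, 2/3, -7/6]].
X = R⁻¹T = [[0, 1, -1], [-1/6, -2/3, 1/6], [1/6, 2/3, -7/6]] · [[29, 31], [3, 0], [5, 1]] = [[-2, -1], [-6, -5], [1, 4]].

X = [[-2, -1], [-6, -5], [1, 4]]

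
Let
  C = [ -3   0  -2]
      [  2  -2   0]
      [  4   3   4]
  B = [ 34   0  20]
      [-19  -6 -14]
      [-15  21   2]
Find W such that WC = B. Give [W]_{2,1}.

C is on the right of W, so right-multiply by C⁻¹: W = BC⁻¹.
C has determinant -4; C⁻¹ = [[2, 3/2, 1], [2, 1, 1], [-7/2, -9/4, -3/2]].
W = BC⁻¹ = [[34, 0, 20], [-19, -6, -14], [-15, 21, 2]] · [[2, 3/2, 1], [2, 1, 1], [-7/2, -9/4, -3/2]] = [[-2, 6, 4], [-1, -3, -4], [5, -6, 3]].

-1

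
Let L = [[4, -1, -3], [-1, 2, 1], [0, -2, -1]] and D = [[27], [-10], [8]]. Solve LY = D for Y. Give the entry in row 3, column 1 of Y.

L is on the left of Y, so left-multiply by L⁻¹: Y = L⁻¹D.
det L = -5; the adjugate gives L⁻¹ = [[0, -1, -1], [1/5, 4/5, 1/5], [-2/5, -8/5, -7/5]].
Y = L⁻¹D = [[0, -1, -1], [1/5, 4/5, 1/5], [-2/5, -8/5, -7/5]] · [[27], [-10], [8]] = [[2], [-1], [-6]].

-6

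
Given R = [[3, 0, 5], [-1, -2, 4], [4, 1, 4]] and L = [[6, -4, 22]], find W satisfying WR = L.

W = [[-2, 4, 4]]

Since R sits to the right of W, W = LR⁻¹.
R has determinant -1; R⁻¹ = [[12, -5, -10], [-20, 8, 17], [-7, 3, 6]].
W = LR⁻¹ = [[6, -4, 22]] · [[12, -5, -10], [-20, 8, 17], [-7, 3, 6]] = [[-2, 4, 4]].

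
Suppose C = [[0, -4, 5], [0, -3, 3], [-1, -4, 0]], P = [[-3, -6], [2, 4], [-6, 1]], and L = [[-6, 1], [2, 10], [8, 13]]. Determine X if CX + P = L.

X = [[-2, 0], [-3, -3], [-3, -1]]

CX = L − P = [[-3, 7], [0, 6], [14, 12]].
Since C multiplies X on the left, X = C⁻¹(L − P).
det C = -3, so C⁻¹ = [[-4, 20/3, -1], [1, -5/3, 0], [1, -4/3, 0]].
X = C⁻¹(L − P) = [[-2, 0], [-3, -3], [-3, -1]].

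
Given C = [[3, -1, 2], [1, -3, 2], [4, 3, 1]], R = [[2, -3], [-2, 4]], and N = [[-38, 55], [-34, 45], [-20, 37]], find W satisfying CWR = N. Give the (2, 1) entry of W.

Left-multiply by C⁻¹ and right-multiply by R⁻¹: W = C⁻¹NR⁻¹.
det C = -4, so C⁻¹ = [[9/4, -7/4, -1], [-7/4, 5/4, 1], [-15/4, 13/4, 2]].
det R = 2; the adjugate gives R⁻¹ = [[2, 3/2], [1, 1]].
C⁻¹N = [[-6, 8], [4, -3], [-8, 14]].
W = (C⁻¹N)R⁻¹ = [[-4, -1], [5, 3], [-2, 2]].

5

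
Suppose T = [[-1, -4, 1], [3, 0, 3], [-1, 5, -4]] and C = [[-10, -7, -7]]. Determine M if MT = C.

M = [[3, -2, 1]]

Since T sits to the right of M, M = CT⁻¹.
det T = -6, so T⁻¹ = [[5/2, 11/6, 2], [-3/2, -5/6, -1], [-5/2, -3/2, -2]].
M = CT⁻¹ = [[-10, -7, -7]] · [[5/2, 11/6, 2], [-3/2, -5/6, -1], [-5/2, -3/2, -2]] = [[3, -2, 1]].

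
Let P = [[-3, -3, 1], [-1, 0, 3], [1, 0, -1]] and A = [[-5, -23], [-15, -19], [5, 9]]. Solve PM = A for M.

M = [[0, 4], [0, 2], [-5, -5]]

P is on the left of M, so left-multiply by P⁻¹: M = P⁻¹A.
P has determinant -6; P⁻¹ = [[0, 1/2, 3/2], [-1/3, -1/3, -4/3], [0, 1/2, 1/2]].
M = P⁻¹A = [[0, 1/2, 3/2], [-1/3, -1/3, -4/3], [0, 1/2, 1/2]] · [[-5, -23], [-15, -19], [5, 9]] = [[0, 4], [0, 2], [-5, -5]].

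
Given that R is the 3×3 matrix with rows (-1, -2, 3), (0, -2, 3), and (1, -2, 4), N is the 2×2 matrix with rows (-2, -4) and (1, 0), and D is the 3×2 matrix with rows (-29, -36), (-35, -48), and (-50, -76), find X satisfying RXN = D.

X = [[3, 0], [0, 4], [4, -1]]

Left-multiply by R⁻¹ and right-multiply by N⁻¹: X = R⁻¹DN⁻¹.
R has determinant 2; R⁻¹ = [[-1, 1, 0], [3/2, -7/2, 3/2], [1, -2, 1]].
N has determinant 4; N⁻¹ = [[0, 1], [-1/4, -1/2]].
R⁻¹D = [[-6, -12], [4, 0], [-9, -16]].
X = (R⁻¹D)N⁻¹ = [[3, 0], [0, 4], [4, -1]].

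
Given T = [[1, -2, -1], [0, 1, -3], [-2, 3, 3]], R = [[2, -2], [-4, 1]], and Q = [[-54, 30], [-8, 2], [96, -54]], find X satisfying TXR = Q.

Isolating X: multiply by T⁻¹ from the left and R⁻¹ from the right, so X = T⁻¹QR⁻¹.
T has determinant -2; T⁻¹ = [[-6, -3/2, -7/2], [-3, -1/2, -3/2], [-1, -1/2, -1/2]].
det R = -6; the adjugate gives R⁻¹ = [[-1/6, -1/3], [-2/3, -1/3]].
T⁻¹Q = [[0, 6], [22, -10], [10, -4]].
X = (T⁻¹Q)R⁻¹ = [[-4, -2], [3, -4], [1, -2]].

X = [[-4, -2], [3, -4], [1, -2]]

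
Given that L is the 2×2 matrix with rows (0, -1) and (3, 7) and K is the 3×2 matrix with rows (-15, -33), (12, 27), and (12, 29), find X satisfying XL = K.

Right-multiplying both sides by L⁻¹ gives X = KL⁻¹.
det L = 3, so L⁻¹ = [[7/3, 1/3], [-1, 0]].
X = KL⁻¹ = [[-15, -33], [12, 27], [12, 29]] · [[7/3, 1/3], [-1, 0]] = [[-2, -5], [1, 4], [-1, 4]].

X = [[-2, -5], [1, 4], [-1, 4]]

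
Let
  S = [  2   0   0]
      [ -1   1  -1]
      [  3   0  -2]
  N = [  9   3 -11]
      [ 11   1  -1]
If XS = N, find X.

Since S sits to the right of X, X = NS⁻¹.
S has determinant -4; S⁻¹ = [[1/2, 0, 0], [5/4, 1, -1/2], [3/4, 0, -1/2]].
X = NS⁻¹ = [[9, 3, -11], [11, 1, -1]] · [[1/2, 0, 0], [5/4, 1, -1/2], [3/4, 0, -1/2]] = [[0, 3, 4], [6, 1, 0]].

X = [[0, 3, 4], [6, 1, 0]]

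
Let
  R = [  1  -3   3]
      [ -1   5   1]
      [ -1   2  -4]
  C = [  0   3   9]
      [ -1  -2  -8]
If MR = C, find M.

Since R sits to the right of M, M = CR⁻¹.
det R = 2; the adjugate gives R⁻¹ = [[-11, -3, -9], [-5/2, -1/2, -2], [3/2, 1/2, 1]].
M = CR⁻¹ = [[0, 3, 9], [-1, -2, -8]] · [[-11, -3, -9], [-5/2, -1/2, -2], [3/2, 1/2, 1]] = [[6, 3, 3], [4, 0, 5]].

M = [[6, 3, 3], [4, 0, 5]]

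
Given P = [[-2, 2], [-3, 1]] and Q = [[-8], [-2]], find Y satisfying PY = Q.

P is on the left of Y, so left-multiply by P⁻¹: Y = P⁻¹Q.
P has determinant 4; P⁻¹ = [[1/4, -1/2], [3/4, -1/2]].
Y = P⁻¹Q = [[1/4, -1/2], [3/4, -1/2]] · [[-8], [-2]] = [[-1], [-5]].

Y = [[-1], [-5]]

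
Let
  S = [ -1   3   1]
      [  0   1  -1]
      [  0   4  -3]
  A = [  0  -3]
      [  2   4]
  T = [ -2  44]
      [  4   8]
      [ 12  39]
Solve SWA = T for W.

W = [[-4, -1], [-5, 0], [-5, -2]]

W = S⁻¹TA⁻¹ (apply S⁻¹ on the left and A⁻¹ on the right).
det S = -1, so S⁻¹ = [[-1, -13, 4], [0, -3, 1], [0, -4, 1]].
det A = 6, so A⁻¹ = [[2/3, 1/2], [-1/3, 0]].
S⁻¹T = [[-2, 8], [0, 15], [-4, 7]].
W = (S⁻¹T)A⁻¹ = [[-4, -1], [-5, 0], [-5, -2]].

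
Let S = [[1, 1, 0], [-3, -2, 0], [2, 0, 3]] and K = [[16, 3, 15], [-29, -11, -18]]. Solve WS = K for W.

W = [[-3, -3, 5], [1, 6, -6]]

Right-multiplying both sides by S⁻¹ gives W = KS⁻¹.
det S = 3, so S⁻¹ = [[-2, -1, 0], [3, 1, 0], [4/3, 2/3, 1/3]].
W = KS⁻¹ = [[16, 3, 15], [-29, -11, -18]] · [[-2, -1, 0], [3, 1, 0], [4/3, 2/3, 1/3]] = [[-3, -3, 5], [1, 6, -6]].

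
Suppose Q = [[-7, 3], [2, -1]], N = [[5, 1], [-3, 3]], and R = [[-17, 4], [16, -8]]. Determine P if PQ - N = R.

PQ = R + N = [[-12, 5], [13, -5]].
Q is on the right of P, so right-multiply by Q⁻¹: P = (R + N)Q⁻¹.
Q has determinant 1; Q⁻¹ = [[-1, -3], [-2, -7]].
P = (R + N)Q⁻¹ = [[2, 1], [-3, -4]].

P = [[2, 1], [-3, -4]]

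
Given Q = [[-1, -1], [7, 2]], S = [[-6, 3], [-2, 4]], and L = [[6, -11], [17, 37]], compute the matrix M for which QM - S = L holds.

QM = L + S = [[0, -8], [15, 41]].
Since Q multiplies M on the left, M = Q⁻¹(L + S).
det Q = 5, so Q⁻¹ = [[2/5, 1/5], [-7/5, -1/5]].
M = Q⁻¹(L + S) = [[3, 5], [-3, 3]].

M = [[3, 5], [-3, 3]]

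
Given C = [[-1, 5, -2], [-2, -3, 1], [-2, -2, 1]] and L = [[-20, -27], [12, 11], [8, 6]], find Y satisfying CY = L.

C is on the left of Y, so left-multiply by C⁻¹: Y = C⁻¹L.
det C = 5, so C⁻¹ = [[-1/5, -1/5, -1/5], [0, -1, 1], [-2/5, -12/5, 13/5]].
Y = C⁻¹L = [[-1/5, -1/5, -1/5], [0, -1, 1], [-2/5, -12/5, 13/5]] · [[-20, -27], [12, 11], [8, 6]] = [[0, 2], [-4, -5], [0, 0]].

Y = [[0, 2], [-4, -5], [0, 0]]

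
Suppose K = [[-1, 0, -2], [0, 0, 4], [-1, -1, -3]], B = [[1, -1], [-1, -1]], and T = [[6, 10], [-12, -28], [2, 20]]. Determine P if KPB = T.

Isolating P: multiply by K⁻¹ from the left and B⁻¹ from the right, so P = K⁻¹TB⁻¹.
det K = -4, so K⁻¹ = [[-1, -1/2, 0], [1, -1/4, -1], [0, 1/4, 0]].
det B = -2, so B⁻¹ = [[1/2, -1/2], [-1/2, -1/2]].
K⁻¹T = [[0, 4], [7, -3], [-3, -7]].
P = (K⁻¹T)B⁻¹ = [[-2, -2], [5, -2], [2, 5]].

P = [[-2, -2], [5, -2], [2, 5]]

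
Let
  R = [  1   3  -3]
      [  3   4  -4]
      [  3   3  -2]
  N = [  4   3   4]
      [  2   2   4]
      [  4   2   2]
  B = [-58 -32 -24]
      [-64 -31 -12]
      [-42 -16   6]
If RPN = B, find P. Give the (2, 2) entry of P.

Isolating P: multiply by R⁻¹ from the left and N⁻¹ from the right, so P = R⁻¹BN⁻¹.
R has determinant -5; R⁻¹ = [[-4/5, 3/5, 0], [6/5, -7/5, 1], [3/5, -6/5, 1]].
N has determinant 4; N⁻¹ = [[-1, 1/2, 1], [3, -2, -2], [-1, 1, 1/2]].
R⁻¹B = [[8, 7, 12], [-22, -11, -6], [0, 2, 6]].
P = (R⁻¹B)N⁻¹ = [[1, 2, 0], [-5, 5, -3], [0, 2, -1]].

5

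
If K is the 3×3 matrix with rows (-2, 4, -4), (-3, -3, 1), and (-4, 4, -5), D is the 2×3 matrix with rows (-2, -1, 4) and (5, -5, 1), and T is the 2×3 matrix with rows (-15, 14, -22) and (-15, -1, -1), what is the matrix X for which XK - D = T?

XK = T + D = [[-17, 13, -18], [-10, -6, 0]].
K is on the right of X, so right-multiply by K⁻¹: X = (T + D)K⁻¹.
det K = -2, so K⁻¹ = [[-11/2, -2, 4], [19/2, 3, -7], [12, 4, -9]].
X = (T + D)K⁻¹ = [[1, 1, 3], [-2, 2, 2]].

X = [[1, 1, 3], [-2, 2, 2]]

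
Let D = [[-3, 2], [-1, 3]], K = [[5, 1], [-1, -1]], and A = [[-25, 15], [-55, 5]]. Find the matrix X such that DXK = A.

Isolating X: multiply by D⁻¹ from the left and K⁻¹ from the right, so X = D⁻¹AK⁻¹.
det D = -7; the adjugate gives D⁻¹ = [[-3/7, 2/7], [-1/7, 3/7]].
det K = -4, so K⁻¹ = [[1/4, 1/4], [-1/4, -5/4]].
D⁻¹A = [[-5, -5], [-20, 0]].
X = (D⁻¹A)K⁻¹ = [[0, 5], [-5, -5]].

X = [[0, 5], [-5, -5]]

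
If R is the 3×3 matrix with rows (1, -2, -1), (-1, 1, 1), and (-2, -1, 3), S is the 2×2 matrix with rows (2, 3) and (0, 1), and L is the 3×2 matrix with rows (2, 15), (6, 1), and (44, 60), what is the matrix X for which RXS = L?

Left-multiply by R⁻¹ and right-multiply by S⁻¹: X = R⁻¹LS⁻¹.
det R = -1, so R⁻¹ = [[-4, -7, 1], [-1, -1, 0], [-3, -5, 1]].
S has determinant 2; S⁻¹ = [[1/2, -3/2], [0, 1]].
R⁻¹L = [[-6, -7], [-8, -16], [8, 10]].
X = (R⁻¹L)S⁻¹ = [[-3, 2], [-4, -4], [4, -2]].

X = [[-3, 2], [-4, -4], [4, -2]]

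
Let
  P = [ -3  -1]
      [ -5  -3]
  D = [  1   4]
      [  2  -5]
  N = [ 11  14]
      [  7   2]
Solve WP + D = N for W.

W = [[5, -5], [5, -4]]

WP = N − D = [[10, 10], [5, 7]].
Since P sits to the right of W, W = (N − D)P⁻¹.
P has determinant 4; P⁻¹ = [[-3/4, 1/4], [5/4, -3/4]].
W = (N − D)P⁻¹ = [[5, -5], [5, -4]].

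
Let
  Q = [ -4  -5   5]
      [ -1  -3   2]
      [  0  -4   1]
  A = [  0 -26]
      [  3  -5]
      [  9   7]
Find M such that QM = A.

Left-multiplying both sides by Q⁻¹ gives M = Q⁻¹A.
det Q = -5, so Q⁻¹ = [[-1, 3, -1], [-1/5, 4/5, -3/5], [-4/5, 16/5, -7/5]].
M = Q⁻¹A = [[-1, 3, -1], [-1/5, 4/5, -3/5], [-4/5, 16/5, -7/5]] · [[0, -26], [3, -5], [9, 7]] = [[0, 4], [-3, -3], [-3, -5]].

M = [[0, 4], [-3, -3], [-3, -5]]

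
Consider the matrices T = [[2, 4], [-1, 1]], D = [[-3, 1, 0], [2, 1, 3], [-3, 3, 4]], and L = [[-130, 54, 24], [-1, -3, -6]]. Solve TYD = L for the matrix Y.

Y = T⁻¹LD⁻¹ (apply T⁻¹ on the left and D⁻¹ on the right).
T has determinant 6; T⁻¹ = [[1/6, -2/3], [1/6, 1/3]].
det D = -2; the adjugate gives D⁻¹ = [[5/2, 2, -3/2], [17/2, 6, -9/2], [-9/2, -3, 5/2]].
T⁻¹L = [[-21, 11, 8], [-22, 8, 2]].
Y = (T⁻¹L)D⁻¹ = [[5, 0, 2], [4, -2, 2]].

Y = [[5, 0, 2], [4, -2, 2]]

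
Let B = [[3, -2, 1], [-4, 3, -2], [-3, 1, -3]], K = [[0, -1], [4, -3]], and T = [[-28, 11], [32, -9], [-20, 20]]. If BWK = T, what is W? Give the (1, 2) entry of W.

Left-multiply by B⁻¹ and right-multiply by K⁻¹: W = B⁻¹TK⁻¹.
det B = -4, so B⁻¹ = [[7/4, 5/4, -1/4], [3/2, 3/2, -1/2], [-5/4, -3/4, -1/4]].
K has determinant 4; K⁻¹ = [[-3/4, 1/4], [-1, 0]].
B⁻¹T = [[-4, 3], [16, -7], [16, -12]].
W = (B⁻¹T)K⁻¹ = [[0, -1], [-5, 4], [0, 4]].

-1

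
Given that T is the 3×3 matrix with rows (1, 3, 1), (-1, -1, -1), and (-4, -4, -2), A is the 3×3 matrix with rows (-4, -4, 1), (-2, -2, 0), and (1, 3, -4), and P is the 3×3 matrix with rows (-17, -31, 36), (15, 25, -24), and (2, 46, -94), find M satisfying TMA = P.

M = [[-3, -4, -5], [2, -4, -1], [5, 5, 1]]

Left-multiply by T⁻¹ and right-multiply by A⁻¹: M = T⁻¹PA⁻¹.
det T = 4, so T⁻¹ = [[-1/2, 1/2, -1/2], [1/2, 1/2, 0], [0, -2, 1/2]].
det A = -4, so A⁻¹ = [[-2, 13/4, -1/2], [2, -15/4, 1/2], [1, -2, 0]].
T⁻¹P = [[15, 5, 17], [-1, -3, 6], [-29, -27, 1]].
M = (T⁻¹P)A⁻¹ = [[-3, -4, -5], [2, -4, -1], [5, 5, 1]].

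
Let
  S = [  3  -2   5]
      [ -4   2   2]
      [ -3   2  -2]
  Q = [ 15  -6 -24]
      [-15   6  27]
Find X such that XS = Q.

Right-multiplying both sides by S⁻¹ gives X = QS⁻¹.
S has determinant -6; S⁻¹ = [[4/3, -1, 7/3], [7/3, -3/2, 13/3], [1/3, 0, 1/3]].
X = QS⁻¹ = [[15, -6, -24], [-15, 6, 27]] · [[4/3, -1, 7/3], [7/3, -3/2, 13/3], [1/3, 0, 1/3]] = [[-2, -6, 1], [3, 6, 0]].

X = [[-2, -6, 1], [3, 6, 0]]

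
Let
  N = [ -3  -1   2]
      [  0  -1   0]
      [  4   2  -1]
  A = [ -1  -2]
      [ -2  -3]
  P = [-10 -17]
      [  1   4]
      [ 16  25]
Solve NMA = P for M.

M = [[-3, -1], [5, -2], [0, -1]]

M = N⁻¹PA⁻¹ (apply N⁻¹ on the left and A⁻¹ on the right).
N has determinant 5; N⁻¹ = [[1/5, 3/5, 2/5], [0, -1, 0], [4/5, 2/5, 3/5]].
det A = -1, so A⁻¹ = [[3, -2], [-2, 1]].
N⁻¹P = [[5, 9], [-1, -4], [2, 3]].
M = (N⁻¹P)A⁻¹ = [[-3, -1], [5, -2], [0, -1]].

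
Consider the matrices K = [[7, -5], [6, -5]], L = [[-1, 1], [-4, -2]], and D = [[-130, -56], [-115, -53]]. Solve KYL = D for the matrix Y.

Y = [[3, 3], [3, -2]]

Left-multiply by K⁻¹ and right-multiply by L⁻¹: Y = K⁻¹DL⁻¹.
det K = -5, so K⁻¹ = [[1, -1], [6/5, -7/5]].
L has determinant 6; L⁻¹ = [[-1/3, -1/6], [2/3, -1/6]].
K⁻¹D = [[-15, -3], [5, 7]].
Y = (K⁻¹D)L⁻¹ = [[3, 3], [3, -2]].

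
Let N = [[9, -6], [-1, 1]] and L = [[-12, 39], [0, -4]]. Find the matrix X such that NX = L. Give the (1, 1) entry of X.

-4

N is on the left of X, so left-multiply by N⁻¹: X = N⁻¹L.
N has determinant 3; N⁻¹ = [[1/3, 2], [1/3, 3]].
X = N⁻¹L = [[1/3, 2], [1/3, 3]] · [[-12, 39], [0, -4]] = [[-4, 5], [-4, 1]].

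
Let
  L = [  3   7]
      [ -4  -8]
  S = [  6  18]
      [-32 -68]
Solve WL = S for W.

Right-multiplying both sides by L⁻¹ gives W = SL⁻¹.
det L = 4; the adjugate gives L⁻¹ = [[-2, -7/4], [1, 3/4]].
W = SL⁻¹ = [[6, 18], [-32, -68]] · [[-2, -7/4], [1, 3/4]] = [[6, 3], [-4, 5]].

W = [[6, 3], [-4, 5]]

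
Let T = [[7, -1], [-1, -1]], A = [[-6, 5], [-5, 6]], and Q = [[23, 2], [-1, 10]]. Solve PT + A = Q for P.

P = [[4, -1], [0, -4]]

PT = Q − A = [[29, -3], [4, 4]].
Right-multiplying both sides by T⁻¹ gives P = (Q − A)T⁻¹.
T has determinant -8; T⁻¹ = [[1/8, -1/8], [-1/8, -7/8]].
P = (Q − A)T⁻¹ = [[4, -1], [0, -4]].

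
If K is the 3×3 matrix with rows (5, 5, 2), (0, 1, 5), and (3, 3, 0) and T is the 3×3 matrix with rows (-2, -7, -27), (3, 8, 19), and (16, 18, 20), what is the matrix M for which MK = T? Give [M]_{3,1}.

5

Right-multiplying both sides by K⁻¹ gives M = TK⁻¹.
det K = -6; the adjugate gives K⁻¹ = [[5/2, -1, -23/6], [-5/2, 1, 25/6], [1/2, 0, -5/6]].
M = TK⁻¹ = [[-2, -7, -27], [3, 8, 19], [16, 18, 20]] · [[5/2, -1, -23/6], [-5/2, 1, 25/6], [1/2, 0, -5/6]] = [[-1, -5, 1], [-3, 5, 6], [5, 2, -3]].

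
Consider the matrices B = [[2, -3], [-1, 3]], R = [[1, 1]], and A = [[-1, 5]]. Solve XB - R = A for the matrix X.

X = [[2, 4]]

XB = A + R = [[0, 6]].
Right-multiplying both sides by B⁻¹ gives X = (A + R)B⁻¹.
B has determinant 3; B⁻¹ = [[1, 1], [1/3, 2/3]].
X = (A + R)B⁻¹ = [[2, 4]].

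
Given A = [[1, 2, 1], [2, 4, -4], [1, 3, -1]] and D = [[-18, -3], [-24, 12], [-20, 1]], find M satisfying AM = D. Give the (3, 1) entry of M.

-2

Left-multiplying both sides by A⁻¹ gives M = A⁻¹D.
A has determinant 6; A⁻¹ = [[4/3, 5/6, -2], [-1/3, -1/3, 1], [1/3, -1/6, 0]].
M = A⁻¹D = [[4/3, 5/6, -2], [-1/3, -1/3, 1], [1/3, -1/6, 0]] · [[-18, -3], [-24, 12], [-20, 1]] = [[-4, 4], [-6, -2], [-2, -3]].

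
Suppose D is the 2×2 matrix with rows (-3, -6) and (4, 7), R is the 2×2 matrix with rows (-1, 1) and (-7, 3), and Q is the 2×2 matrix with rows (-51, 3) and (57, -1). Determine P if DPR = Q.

P = [[5, 0], [3, -2]]

P = D⁻¹QR⁻¹ (apply D⁻¹ on the left and R⁻¹ on the right).
det D = 3, so D⁻¹ = [[7/3, 2], [-4/3, -1]].
R has determinant 4; R⁻¹ = [[3/4, -1/4], [7/4, -1/4]].
D⁻¹Q = [[-5, 5], [11, -3]].
P = (D⁻¹Q)R⁻¹ = [[5, 0], [3, -2]].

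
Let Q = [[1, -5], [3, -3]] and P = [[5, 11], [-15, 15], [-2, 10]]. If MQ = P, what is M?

M = [[-4, 3], [0, -5], [-2, 0]]

Right-multiplying both sides by Q⁻¹ gives M = PQ⁻¹.
det Q = 12; the adjugate gives Q⁻¹ = [[-1/4, 5/12], [-1/4, 1/12]].
M = PQ⁻¹ = [[5, 11], [-15, 15], [-2, 10]] · [[-1/4, 5/12], [-1/4, 1/12]] = [[-4, 3], [0, -5], [-2, 0]].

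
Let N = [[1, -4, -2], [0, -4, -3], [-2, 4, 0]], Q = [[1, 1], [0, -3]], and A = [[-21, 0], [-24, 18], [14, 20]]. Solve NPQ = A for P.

Left-multiply by N⁻¹ and right-multiply by Q⁻¹: P = N⁻¹AQ⁻¹.
det N = 4, so N⁻¹ = [[3, -2, 1], [3/2, -1, 3/4], [-2, 1, -1]].
det Q = -3, so Q⁻¹ = [[1, 1/3], [0, -1/3]].
N⁻¹A = [[-1, -16], [3, -3], [4, -2]].
P = (N⁻¹A)Q⁻¹ = [[-1, 5], [3, 2], [4, 2]].

P = [[-1, 5], [3, 2], [4, 2]]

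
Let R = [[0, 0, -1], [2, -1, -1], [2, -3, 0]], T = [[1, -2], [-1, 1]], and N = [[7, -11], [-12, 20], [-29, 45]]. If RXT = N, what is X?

Isolating X: multiply by R⁻¹ from the left and T⁻¹ from the right, so X = R⁻¹NT⁻¹.
det R = 4; the adjugate gives R⁻¹ = [[-3/4, 3/4, -1/4], [-1/2, 1/2, -1/2], [-1, 0, 0]].
det T = -1, so T⁻¹ = [[-1, -2], [-1, -1]].
R⁻¹N = [[-7, 12], [5, -7], [-7, 11]].
X = (R⁻¹N)T⁻¹ = [[-5, 2], [2, -3], [-4, 3]].

X = [[-5, 2], [2, -3], [-4, 3]]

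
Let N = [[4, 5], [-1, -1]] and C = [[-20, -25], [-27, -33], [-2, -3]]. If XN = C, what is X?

N is on the right of X, so right-multiply by N⁻¹: X = CN⁻¹.
det N = 1; the adjugate gives N⁻¹ = [[-1, -5], [1, 4]].
X = CN⁻¹ = [[-20, -25], [-27, -33], [-2, -3]] · [[-1, -5], [1, 4]] = [[-5, 0], [-6, 3], [-1, -2]].

X = [[-5, 0], [-6, 3], [-1, -2]]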